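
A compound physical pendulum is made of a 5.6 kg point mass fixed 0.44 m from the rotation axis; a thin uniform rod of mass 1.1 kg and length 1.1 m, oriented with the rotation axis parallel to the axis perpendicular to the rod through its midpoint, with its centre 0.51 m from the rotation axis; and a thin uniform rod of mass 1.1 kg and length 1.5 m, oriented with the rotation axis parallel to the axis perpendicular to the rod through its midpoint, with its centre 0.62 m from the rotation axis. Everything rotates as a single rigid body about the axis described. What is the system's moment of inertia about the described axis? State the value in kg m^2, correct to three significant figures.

2.11

Point mass: I_cm = 0; centre at d = 0.44 m, so the parallel axis theorem gives I = 0 + (5.6)(0.44)² = 1.0842 kg m^2.
Thin rod: I_cm = (1/12)ML² = (1/12)(1.1)(1.1)² = 0.11092 kg m^2; centre at d = 0.51 m, so the parallel axis theorem gives I = 0.11092 + (1.1)(0.51)² = 0.39703 kg m^2.
Thin rod: I_cm = (1/12)ML² = (1/12)(1.1)(1.5)² = 0.20625 kg m^2; centre at d = 0.62 m, so the parallel axis theorem gives I = 0.20625 + (1.1)(0.62)² = 0.62909 kg m^2.
Total I = 1.0842 + 0.39703 + 0.62909 = 2.1103 kg m^2.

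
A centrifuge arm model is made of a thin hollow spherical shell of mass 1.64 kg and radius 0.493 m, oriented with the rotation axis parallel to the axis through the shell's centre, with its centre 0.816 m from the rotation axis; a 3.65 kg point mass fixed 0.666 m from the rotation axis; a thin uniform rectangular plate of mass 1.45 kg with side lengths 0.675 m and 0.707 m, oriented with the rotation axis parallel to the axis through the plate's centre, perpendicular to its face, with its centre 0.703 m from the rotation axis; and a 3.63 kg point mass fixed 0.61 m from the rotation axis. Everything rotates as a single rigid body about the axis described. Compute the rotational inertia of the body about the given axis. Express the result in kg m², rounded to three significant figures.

Spherical shell: I_cm = (2/3)MR² = (2/3)(1.64)(0.493)² = 0.26573 kg m²; centre at d = 0.816 m, so the parallel axis theorem gives I = 0.26573 + (1.64)(0.816)² = 1.3577 kg m².
Point mass: I_cm = 0; centre at d = 0.666 m, so the parallel axis theorem gives I = 0 + (3.65)(0.666)² = 1.619 kg m².
Rectangular plate: I_cm = (1/12)M(a²+b²) = (1/12)(1.45)[(0.675)² + (0.707)²] = 0.11545 kg m²; centre at d = 0.703 m, so the parallel axis theorem gives I = 0.11545 + (1.45)(0.703)² = 0.83206 kg m².
Point mass: I_cm = 0; centre at d = 0.61 m, so the parallel axis theorem gives I = 0 + (3.63)(0.61)² = 1.3507 kg m².
Total I = 1.3577 + 1.619 + 0.83206 + 1.3507 = 5.1595 kg m².

5.16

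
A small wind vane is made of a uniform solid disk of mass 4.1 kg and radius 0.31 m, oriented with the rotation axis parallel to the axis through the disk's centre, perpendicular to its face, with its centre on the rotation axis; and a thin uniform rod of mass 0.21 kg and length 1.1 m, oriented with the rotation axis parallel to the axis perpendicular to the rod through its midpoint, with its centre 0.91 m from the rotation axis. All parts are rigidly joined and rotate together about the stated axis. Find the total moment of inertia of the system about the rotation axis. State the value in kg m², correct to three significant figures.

Solid disk: I_cm = (1/2)MR² = (1/2)(4.1)(0.31)² = 0.197 kg m²; axis through the centre, so I = 0.197 kg m².
Thin rod: I_cm = (1/12)ML² = (1/12)(0.21)(1.1)² = 0.021175 kg m²; centre at d = 0.91 m, so the parallel axis theorem gives I = 0.021175 + (0.21)(0.91)² = 0.19508 kg m².
Total I = 0.197 + 0.19508 = 0.39208 kg m².

0.392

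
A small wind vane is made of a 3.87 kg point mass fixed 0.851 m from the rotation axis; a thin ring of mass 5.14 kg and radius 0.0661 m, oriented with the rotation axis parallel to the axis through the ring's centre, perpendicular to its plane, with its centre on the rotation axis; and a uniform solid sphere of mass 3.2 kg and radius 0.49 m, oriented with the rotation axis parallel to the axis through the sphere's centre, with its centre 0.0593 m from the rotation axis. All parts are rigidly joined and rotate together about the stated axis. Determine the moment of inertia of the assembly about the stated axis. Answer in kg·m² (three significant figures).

3.14

Point mass: I_cm = 0; centre at d = 0.851 m, so I = I_cm + Md² gives I = 0 + (3.87)(0.851)² = 2.8027 kg·m².
Thin ring: I_cm = MR² = (5.14)(0.0661)² = 0.022458 kg·m²; axis through the centre, so I = 0.022458 kg·m².
Solid sphere: I_cm = (2/5)MR² = (2/5)(3.2)(0.49)² = 0.30733 kg·m²; centre at d = 0.0593 m, so I = I_cm + Md² gives I = 0.30733 + (3.2)(0.0593)² = 0.31858 kg·m².
Total I = 2.8027 + 0.022458 + 0.31858 = 3.1437 kg·m².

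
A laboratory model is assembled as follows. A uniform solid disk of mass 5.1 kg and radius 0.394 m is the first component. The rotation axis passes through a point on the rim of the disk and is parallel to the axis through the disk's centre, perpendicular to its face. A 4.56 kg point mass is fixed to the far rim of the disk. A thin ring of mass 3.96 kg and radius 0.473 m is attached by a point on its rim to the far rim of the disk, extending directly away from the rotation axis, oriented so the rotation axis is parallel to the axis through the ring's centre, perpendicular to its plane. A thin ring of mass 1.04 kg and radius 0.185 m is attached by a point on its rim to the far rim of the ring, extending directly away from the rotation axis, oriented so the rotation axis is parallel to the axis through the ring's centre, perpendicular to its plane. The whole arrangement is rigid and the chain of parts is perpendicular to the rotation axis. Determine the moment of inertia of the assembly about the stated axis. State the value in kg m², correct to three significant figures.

Solid disk: I_cm = (1/2)MR² = (1/2)(5.1)(0.394)² = 0.39585 kg m²; centre at d = 0.394 m, so the parallel axis theorem gives I = 0.39585 + (5.1)(0.394)² = 1.1876 kg m².
Point mass: I_cm = 0; centre at d = 0.394 + 0.394 = 0.788 m, so the parallel axis theorem gives I = 0 + (4.56)(0.788)² = 2.8315 kg m².
Thin ring: I_cm = MR² = (3.96)(0.473)² = 0.88597 kg m²; centre at d = 0.394 + 0.394 + 0.473 = 1.261 m, so the parallel axis theorem gives I = 0.88597 + (3.96)(1.261)² = 7.1828 kg m².
Thin ring: I_cm = MR² = (1.04)(0.185)² = 0.035594 kg m²; centre at d = 0.394 + 0.394 + 0.473 + 0.473 + 0.185 = 1.919 m, so the parallel axis theorem gives I = 0.035594 + (1.04)(1.919)² = 3.8655 kg m².
Total I = 1.1876 + 2.8315 + 7.1828 + 3.8655 = 15.067 kg m².

15.1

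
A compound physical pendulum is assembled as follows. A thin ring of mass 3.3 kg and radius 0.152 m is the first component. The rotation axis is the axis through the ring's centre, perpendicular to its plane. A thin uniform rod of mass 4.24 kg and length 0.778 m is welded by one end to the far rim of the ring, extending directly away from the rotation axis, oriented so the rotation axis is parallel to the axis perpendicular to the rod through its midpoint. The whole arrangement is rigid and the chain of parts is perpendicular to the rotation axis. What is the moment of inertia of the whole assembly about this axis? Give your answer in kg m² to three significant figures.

1.53

Thin ring: I_cm = MR² = (3.3)(0.152)² = 0.076243 kg m²; axis through the centre, so I = 0.076243 kg m².
Thin rod: I_cm = (1/12)ML² = (1/12)(4.24)(0.778)² = 0.21387 kg m²; centre at d = 0.152 + 0.389 = 0.541 m, so I = I_cm + Md² gives I = 0.21387 + (4.24)(0.541)² = 1.4548 kg m².
Total I = 0.076243 + 1.4548 = 1.5311 kg m².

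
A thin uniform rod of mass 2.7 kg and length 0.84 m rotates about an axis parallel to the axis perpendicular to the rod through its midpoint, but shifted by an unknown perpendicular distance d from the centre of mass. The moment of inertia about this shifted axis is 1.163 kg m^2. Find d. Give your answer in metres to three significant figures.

About the centre-of-mass axis, I_cm = (1/12)ML² = (1/12)(2.7)(0.84)² = 0.15876 kg m^2.
Parallel axis theorem: I = I_cm + Md², so Md² = 1.163 − 0.15876 = 1.0042 kg m^2.
d = √(1.0042 / 2.7) = 0.60987 m.

0.610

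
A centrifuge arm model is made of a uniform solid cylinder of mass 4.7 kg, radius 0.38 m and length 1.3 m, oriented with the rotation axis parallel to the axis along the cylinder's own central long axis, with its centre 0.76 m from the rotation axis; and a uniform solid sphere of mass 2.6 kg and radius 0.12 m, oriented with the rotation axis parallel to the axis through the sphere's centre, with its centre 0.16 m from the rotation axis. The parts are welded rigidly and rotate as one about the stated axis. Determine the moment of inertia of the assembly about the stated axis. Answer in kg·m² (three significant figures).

Solid cylinder: I_cm = (1/2)MR² = (1/2)(4.7)(0.38)² = 0.33934 kg·m²; centre at d = 0.76 m, so I = I_cm + Md² gives I = 0.33934 + (4.7)(0.76)² = 3.0541 kg·m².
Solid sphere: I_cm = (2/5)MR² = (2/5)(2.6)(0.12)² = 0.014976 kg·m²; centre at d = 0.16 m, so I = I_cm + Md² gives I = 0.014976 + (2.6)(0.16)² = 0.081536 kg·m².
Total I = 3.0541 + 0.081536 = 3.1356 kg·m².

3.14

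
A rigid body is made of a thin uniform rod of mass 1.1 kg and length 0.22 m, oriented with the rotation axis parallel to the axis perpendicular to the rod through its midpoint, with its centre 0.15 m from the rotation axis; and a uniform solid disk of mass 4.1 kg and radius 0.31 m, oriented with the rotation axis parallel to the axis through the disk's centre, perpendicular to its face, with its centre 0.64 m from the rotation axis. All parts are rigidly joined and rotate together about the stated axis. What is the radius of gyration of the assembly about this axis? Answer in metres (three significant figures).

Thin rod: I_cm = (1/12)ML² = (1/12)(1.1)(0.22)² = 0.0044367 kg·m²; centre at d = 0.15 m, so I = I_cm + Md² gives I = 0.0044367 + (1.1)(0.15)² = 0.029187 kg·m².
Solid disk: I_cm = (1/2)MR² = (1/2)(4.1)(0.31)² = 0.197 kg·m²; centre at d = 0.64 m, so I = I_cm + Md² gives I = 0.197 + (4.1)(0.64)² = 1.8764 kg·m².
Total I = 1.9056 kg·m²; total mass M = 5.2 kg.
k = √(I/M) = √(1.9056/5.2) = 0.60535 m.

0.605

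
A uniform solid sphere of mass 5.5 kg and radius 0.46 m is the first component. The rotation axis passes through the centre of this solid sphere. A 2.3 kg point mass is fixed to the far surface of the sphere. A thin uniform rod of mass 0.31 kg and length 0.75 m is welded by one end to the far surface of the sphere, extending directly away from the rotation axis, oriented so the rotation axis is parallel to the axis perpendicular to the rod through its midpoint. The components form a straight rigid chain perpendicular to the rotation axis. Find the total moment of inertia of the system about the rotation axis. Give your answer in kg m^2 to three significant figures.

Solid sphere: I_cm = (2/5)MR² = (2/5)(5.5)(0.46)² = 0.46552 kg m^2; axis through the centre, so I = 0.46552 kg m^2.
Point mass: I_cm = 0; centre at d = 0.46 m, so I = I_cm + Md² gives I = 0 + (2.3)(0.46)² = 0.48668 kg m^2.
Thin rod: I_cm = (1/12)ML² = (1/12)(0.31)(0.75)² = 0.014531 kg m^2; centre at d = 0.46 + 0.375 = 0.835 m, so I = I_cm + Md² gives I = 0.014531 + (0.31)(0.835)² = 0.23067 kg m^2.
Total I = 0.46552 + 0.48668 + 0.23067 = 1.1829 kg m^2.

1.18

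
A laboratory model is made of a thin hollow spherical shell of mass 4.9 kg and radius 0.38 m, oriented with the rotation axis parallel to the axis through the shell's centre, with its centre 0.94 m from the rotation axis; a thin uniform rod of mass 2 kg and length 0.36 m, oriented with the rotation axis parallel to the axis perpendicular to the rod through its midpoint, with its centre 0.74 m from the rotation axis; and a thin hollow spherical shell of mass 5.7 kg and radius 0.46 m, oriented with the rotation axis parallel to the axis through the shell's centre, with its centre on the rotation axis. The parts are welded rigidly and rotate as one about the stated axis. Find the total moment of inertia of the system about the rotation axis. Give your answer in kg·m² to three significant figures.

Spherical shell: I_cm = (2/3)MR² = (2/3)(4.9)(0.38)² = 0.47171 kg·m²; centre at d = 0.94 m, so I = I_cm + Md² gives I = 0.47171 + (4.9)(0.94)² = 4.8013 kg·m².
Thin rod: I_cm = (1/12)ML² = (1/12)(2)(0.36)² = 0.0216 kg·m²; centre at d = 0.74 m, so I = I_cm + Md² gives I = 0.0216 + (2)(0.74)² = 1.1168 kg·m².
Spherical shell: I_cm = (2/3)MR² = (2/3)(5.7)(0.46)² = 0.80408 kg·m²; axis through the centre, so I = 0.80408 kg·m².
Total I = 4.8013 + 1.1168 + 0.80408 = 6.7222 kg·m².

6.72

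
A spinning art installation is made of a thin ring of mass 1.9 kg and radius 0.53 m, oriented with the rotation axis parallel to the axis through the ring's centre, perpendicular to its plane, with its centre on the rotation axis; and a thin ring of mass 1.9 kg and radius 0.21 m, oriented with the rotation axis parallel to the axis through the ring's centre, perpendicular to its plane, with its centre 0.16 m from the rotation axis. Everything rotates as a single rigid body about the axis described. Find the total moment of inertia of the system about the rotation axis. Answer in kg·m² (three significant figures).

0.666

Thin ring: I_cm = MR² = (1.9)(0.53)² = 0.53371 kg·m²; axis through the centre, so I = 0.53371 kg·m².
Thin ring: I_cm = MR² = (1.9)(0.21)² = 0.08379 kg·m²; centre at d = 0.16 m, so I = I_cm + Md² gives I = 0.08379 + (1.9)(0.16)² = 0.13243 kg·m².
Total I = 0.53371 + 0.13243 = 0.66614 kg·m².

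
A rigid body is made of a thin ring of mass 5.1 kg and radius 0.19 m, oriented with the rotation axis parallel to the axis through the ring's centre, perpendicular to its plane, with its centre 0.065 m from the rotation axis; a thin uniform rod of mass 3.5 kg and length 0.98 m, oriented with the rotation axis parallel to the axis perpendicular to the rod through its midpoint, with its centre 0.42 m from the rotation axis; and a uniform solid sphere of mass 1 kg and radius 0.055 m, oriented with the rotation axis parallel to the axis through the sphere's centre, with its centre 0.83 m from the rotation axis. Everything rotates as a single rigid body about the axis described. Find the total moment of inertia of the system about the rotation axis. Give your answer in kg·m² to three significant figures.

1.79

Thin ring: I_cm = MR² = (5.1)(0.19)² = 0.18411 kg·m²; centre at d = 0.065 m, so the parallel axis theorem gives I = 0.18411 + (5.1)(0.065)² = 0.20566 kg·m².
Thin rod: I_cm = (1/12)ML² = (1/12)(3.5)(0.98)² = 0.28012 kg·m²; centre at d = 0.42 m, so the parallel axis theorem gives I = 0.28012 + (3.5)(0.42)² = 0.89752 kg·m².
Solid sphere: I_cm = (2/5)MR² = (2/5)(1)(0.055)² = 0.00121 kg·m²; centre at d = 0.83 m, so the parallel axis theorem gives I = 0.00121 + (1)(0.83)² = 0.69011 kg·m².
Total I = 0.20566 + 0.89752 + 0.69011 = 1.7933 kg·m².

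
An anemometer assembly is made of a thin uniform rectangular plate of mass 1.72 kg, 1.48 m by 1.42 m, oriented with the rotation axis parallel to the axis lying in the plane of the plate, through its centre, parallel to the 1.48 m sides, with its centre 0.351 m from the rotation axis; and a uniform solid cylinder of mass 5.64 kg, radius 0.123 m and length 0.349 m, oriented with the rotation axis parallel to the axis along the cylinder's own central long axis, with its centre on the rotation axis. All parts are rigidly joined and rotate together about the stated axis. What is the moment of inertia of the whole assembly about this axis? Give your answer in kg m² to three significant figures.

Rectangular plate: I_cm = (1/12)Mb² = (1/12)(1.72)(1.42)² = 0.28902 kg m²; centre at d = 0.351 m, so the parallel axis theorem gives I = 0.28902 + (1.72)(0.351)² = 0.50092 kg m².
Solid cylinder: I_cm = (1/2)MR² = (1/2)(5.64)(0.123)² = 0.042664 kg m²; axis through the centre, so I = 0.042664 kg m².
Total I = 0.50092 + 0.042664 = 0.54359 kg m².

0.544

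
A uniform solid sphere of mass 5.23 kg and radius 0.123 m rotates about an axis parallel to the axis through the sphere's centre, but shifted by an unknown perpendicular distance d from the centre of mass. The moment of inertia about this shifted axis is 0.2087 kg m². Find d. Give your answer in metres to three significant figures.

0.184

About the centre-of-mass axis, I_cm = (2/5)MR² = (2/5)(5.23)(0.123)² = 0.03165 kg m².
Parallel axis theorem: I = I_cm + Md², so Md² = 0.2087 − 0.03165 = 0.17705 kg m².
d = √(0.17705 / 5.23) = 0.18399 m.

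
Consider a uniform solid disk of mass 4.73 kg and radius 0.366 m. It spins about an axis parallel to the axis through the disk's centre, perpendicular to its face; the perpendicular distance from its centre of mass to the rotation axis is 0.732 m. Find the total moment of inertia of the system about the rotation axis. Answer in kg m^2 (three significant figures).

I_cm = (1/2)MR² = (1/2)(4.73)(0.366)² = 0.31681 kg m^2; centre at d = 0.732 m, so the parallel axis theorem gives I = 0.31681 + (4.73)(0.732)² = 2.8513 kg m^2.

2.85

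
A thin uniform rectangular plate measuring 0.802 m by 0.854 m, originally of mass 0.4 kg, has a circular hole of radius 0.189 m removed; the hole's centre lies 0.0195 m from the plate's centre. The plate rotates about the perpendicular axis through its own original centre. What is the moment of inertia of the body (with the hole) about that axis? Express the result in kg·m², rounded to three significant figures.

0.0446

Unpierced body about its centre: I₀ = (1/12)M(a²+b²) = (1/12)(0.4)[(0.802)² + (0.854)²] = 0.045751 kg·m².
The removed disk has mass m = M·πr²/(ab) = (0.4)·π(0.189)²/(0.802·0.854) = 0.065539 kg (same uniform areal density).
Its moment of inertia about the rotation axis (parallel-axis theorem): I_hole = (1/2)mr² + md² = (1/2)(0.065539)(0.189)² + (0.065539)(0.0195)² = 0.0011955 kg·m².
Treating the hole as negative mass, I = I₀ − I_hole = 0.045751 − 0.0011955 = 0.044555 kg·m².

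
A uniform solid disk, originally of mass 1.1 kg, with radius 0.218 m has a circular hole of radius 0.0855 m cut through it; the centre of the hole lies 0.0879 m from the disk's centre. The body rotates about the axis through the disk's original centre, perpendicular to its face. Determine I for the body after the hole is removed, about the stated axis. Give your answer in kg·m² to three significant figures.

0.0242

Unpierced body about its centre: I₀ = (1/2)MR² = (1/2)(1.1)(0.218)² = 0.026138 kg·m².
The removed disk has mass m = M·(r/R)² = (1.1)(0.0855/0.218)² = 0.1692 kg (same uniform areal density).
Its moment of inertia about the rotation axis (parallel-axis theorem): I_hole = (1/2)mr² + md² = (1/2)(0.1692)(0.0855)² + (0.1692)(0.0879)² = 0.0019258 kg·m².
Treating the hole as negative mass, I = I₀ − I_hole = 0.026138 − 0.0019258 = 0.024212 kg·m².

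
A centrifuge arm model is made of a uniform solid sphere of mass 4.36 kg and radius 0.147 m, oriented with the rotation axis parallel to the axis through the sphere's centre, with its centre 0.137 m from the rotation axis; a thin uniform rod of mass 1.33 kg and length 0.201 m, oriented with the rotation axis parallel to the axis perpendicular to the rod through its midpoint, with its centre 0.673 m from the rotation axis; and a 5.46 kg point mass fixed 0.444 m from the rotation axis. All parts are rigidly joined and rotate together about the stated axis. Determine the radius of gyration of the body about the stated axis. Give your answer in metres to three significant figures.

Solid sphere: I_cm = (2/5)MR² = (2/5)(4.36)(0.147)² = 0.037686 kg m^2; centre at d = 0.137 m, so I = I_cm + Md² gives I = 0.037686 + (4.36)(0.137)² = 0.11952 kg m^2.
Thin rod: I_cm = (1/12)ML² = (1/12)(1.33)(0.201)² = 0.0044778 kg m^2; centre at d = 0.673 m, so I = I_cm + Md² gives I = 0.0044778 + (1.33)(0.673)² = 0.60687 kg m^2.
Point mass: I_cm = 0; centre at d = 0.444 m, so I = I_cm + Md² gives I = 0 + (5.46)(0.444)² = 1.0764 kg m^2.
Total I = 1.8028 kg m^2; total mass M = 11.15 kg.
k = √(I/M) = √(1.8028/11.15) = 0.4021 m.

0.402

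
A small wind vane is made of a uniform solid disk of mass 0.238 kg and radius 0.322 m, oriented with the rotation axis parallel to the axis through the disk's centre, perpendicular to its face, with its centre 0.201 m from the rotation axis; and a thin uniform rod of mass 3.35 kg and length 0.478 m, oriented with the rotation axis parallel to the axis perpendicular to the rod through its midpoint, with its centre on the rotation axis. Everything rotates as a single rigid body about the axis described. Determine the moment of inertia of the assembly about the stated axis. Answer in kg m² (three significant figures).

Solid disk: I_cm = (1/2)MR² = (1/2)(0.238)(0.322)² = 0.012338 kg m²; centre at d = 0.201 m, so the parallel axis theorem gives I = 0.012338 + (0.238)(0.201)² = 0.021954 kg m².
Thin rod: I_cm = (1/12)ML² = (1/12)(3.35)(0.478)² = 0.063785 kg m²; axis through the centre, so I = 0.063785 kg m².
Total I = 0.021954 + 0.063785 = 0.085739 kg m².

0.0857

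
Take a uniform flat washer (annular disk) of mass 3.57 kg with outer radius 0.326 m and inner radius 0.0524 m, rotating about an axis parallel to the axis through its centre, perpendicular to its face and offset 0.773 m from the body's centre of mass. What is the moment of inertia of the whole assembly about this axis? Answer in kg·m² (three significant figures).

2.33

I_cm = (1/2)M(R²+r²) = (1/2)(3.57)[(0.326)² + (0.0524)²] = 0.1946 kg·m²; centre at d = 0.773 m, so I = I_cm + Md² gives I = 0.1946 + (3.57)(0.773)² = 2.3278 kg·m².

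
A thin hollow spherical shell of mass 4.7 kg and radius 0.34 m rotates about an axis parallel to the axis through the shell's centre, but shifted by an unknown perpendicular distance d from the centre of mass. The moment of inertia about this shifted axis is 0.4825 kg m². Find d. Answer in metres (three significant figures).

0.160

About the centre-of-mass axis, I_cm = (2/3)MR² = (2/3)(4.7)(0.34)² = 0.36221 kg m².
Parallel axis theorem: I = I_cm + Md², so Md² = 0.4825 − 0.36221 = 0.12029 kg m².
d = √(0.12029 / 4.7) = 0.15998 m.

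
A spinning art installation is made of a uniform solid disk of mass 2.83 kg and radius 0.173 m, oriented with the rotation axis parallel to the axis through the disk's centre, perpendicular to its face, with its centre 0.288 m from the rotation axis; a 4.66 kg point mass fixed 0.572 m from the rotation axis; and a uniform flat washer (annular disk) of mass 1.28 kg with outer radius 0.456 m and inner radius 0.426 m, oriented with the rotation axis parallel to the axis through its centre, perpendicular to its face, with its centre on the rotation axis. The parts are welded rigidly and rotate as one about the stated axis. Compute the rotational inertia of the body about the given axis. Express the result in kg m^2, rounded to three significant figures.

2.05

Solid disk: I_cm = (1/2)MR² = (1/2)(2.83)(0.173)² = 0.04235 kg m^2; centre at d = 0.288 m, so I = I_cm + Md² gives I = 0.04235 + (2.83)(0.288)² = 0.27708 kg m^2.
Point mass: I_cm = 0; centre at d = 0.572 m, so I = I_cm + Md² gives I = 0 + (4.66)(0.572)² = 1.5247 kg m^2.
Annular disk: I_cm = (1/2)M(R²+r²) = (1/2)(1.28)[(0.456)² + (0.426)²] = 0.24922 kg m^2; axis through the centre, so I = 0.24922 kg m^2.
Total I = 0.27708 + 1.5247 + 0.24922 = 2.051 kg m^2.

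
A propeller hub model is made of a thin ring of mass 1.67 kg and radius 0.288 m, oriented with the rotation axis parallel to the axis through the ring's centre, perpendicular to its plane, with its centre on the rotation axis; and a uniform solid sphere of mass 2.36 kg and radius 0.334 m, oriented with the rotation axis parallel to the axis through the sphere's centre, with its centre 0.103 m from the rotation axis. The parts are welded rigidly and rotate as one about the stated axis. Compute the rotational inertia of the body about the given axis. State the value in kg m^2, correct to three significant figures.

Thin ring: I_cm = MR² = (1.67)(0.288)² = 0.13852 kg m^2; axis through the centre, so I = 0.13852 kg m^2.
Solid sphere: I_cm = (2/5)MR² = (2/5)(2.36)(0.334)² = 0.10531 kg m^2; centre at d = 0.103 m, so the parallel axis theorem gives I = 0.10531 + (2.36)(0.103)² = 0.13035 kg m^2.
Total I = 0.13852 + 0.13035 = 0.26886 kg m^2.

0.269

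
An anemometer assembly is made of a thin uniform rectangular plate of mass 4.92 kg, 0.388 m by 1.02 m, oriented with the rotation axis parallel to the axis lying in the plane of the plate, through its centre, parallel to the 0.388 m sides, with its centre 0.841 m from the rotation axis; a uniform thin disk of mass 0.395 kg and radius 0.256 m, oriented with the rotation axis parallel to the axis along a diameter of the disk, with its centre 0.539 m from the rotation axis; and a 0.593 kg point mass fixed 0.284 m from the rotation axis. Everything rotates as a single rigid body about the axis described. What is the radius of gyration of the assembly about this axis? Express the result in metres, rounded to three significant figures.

0.831

Rectangular plate: I_cm = (1/12)Mb² = (1/12)(4.92)(1.02)² = 0.42656 kg·m²; centre at d = 0.841 m, so I = I_cm + Md² gives I = 0.42656 + (4.92)(0.841)² = 3.9064 kg·m².
Thin disk: I_cm = (1/4)MR² = (1/4)(0.395)(0.256)² = 0.0064717 kg·m²; centre at d = 0.539 m, so I = I_cm + Md² gives I = 0.0064717 + (0.395)(0.539)² = 0.12123 kg·m².
Point mass: I_cm = 0; centre at d = 0.284 m, so I = I_cm + Md² gives I = 0 + (0.593)(0.284)² = 0.047829 kg·m².
Total I = 4.0754 kg·m²; total mass M = 5.908 kg.
k = √(I/M) = √(4.0754/5.908) = 0.83055 m.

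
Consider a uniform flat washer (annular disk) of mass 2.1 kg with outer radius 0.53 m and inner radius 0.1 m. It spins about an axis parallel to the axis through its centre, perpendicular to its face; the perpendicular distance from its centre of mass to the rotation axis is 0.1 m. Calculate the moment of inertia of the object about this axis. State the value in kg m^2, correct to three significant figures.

I_cm = (1/2)M(R²+r²) = (1/2)(2.1)[(0.53)² + (0.1)²] = 0.30545 kg m^2; centre at d = 0.1 m, so the parallel axis theorem gives I = 0.30545 + (2.1)(0.1)² = 0.32645 kg m^2.

0.326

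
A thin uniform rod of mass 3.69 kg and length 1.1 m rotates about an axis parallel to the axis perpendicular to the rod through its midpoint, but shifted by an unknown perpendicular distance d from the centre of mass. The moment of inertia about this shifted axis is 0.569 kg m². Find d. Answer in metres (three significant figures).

0.231

About the centre-of-mass axis, I_cm = (1/12)ML² = (1/12)(3.69)(1.1)² = 0.37208 kg m².
Parallel axis theorem: I = I_cm + Md², so Md² = 0.569 − 0.37208 = 0.19692 kg m².
d = √(0.19692 / 3.69) = 0.23101 m.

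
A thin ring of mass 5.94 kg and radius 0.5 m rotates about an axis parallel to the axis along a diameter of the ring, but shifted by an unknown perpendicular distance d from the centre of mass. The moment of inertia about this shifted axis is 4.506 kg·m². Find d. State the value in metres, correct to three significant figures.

0.796

About the centre-of-mass axis, I_cm = (1/2)MR² = (1/2)(5.94)(0.5)² = 0.7425 kg·m².
Parallel axis theorem: I = I_cm + Md², so Md² = 4.506 − 0.7425 = 3.7635 kg·m².
d = √(3.7635 / 5.94) = 0.79598 m.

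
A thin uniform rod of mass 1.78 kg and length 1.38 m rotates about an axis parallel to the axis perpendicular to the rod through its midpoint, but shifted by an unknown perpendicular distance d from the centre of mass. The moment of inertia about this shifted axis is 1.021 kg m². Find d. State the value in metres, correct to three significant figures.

0.644

About the centre-of-mass axis, I_cm = (1/12)ML² = (1/12)(1.78)(1.38)² = 0.28249 kg m².
Parallel axis theorem: I = I_cm + Md², so Md² = 1.021 − 0.28249 = 0.73851 kg m².
d = √(0.73851 / 1.78) = 0.64412 m.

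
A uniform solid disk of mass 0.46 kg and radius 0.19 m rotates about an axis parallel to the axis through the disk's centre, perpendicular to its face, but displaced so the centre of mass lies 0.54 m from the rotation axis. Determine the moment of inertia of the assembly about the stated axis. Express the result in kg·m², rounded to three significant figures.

I_cm = (1/2)MR² = (1/2)(0.46)(0.19)² = 0.008303 kg·m²; centre at d = 0.54 m, so I = I_cm + Md² gives I = 0.008303 + (0.46)(0.54)² = 0.14244 kg·m².

0.142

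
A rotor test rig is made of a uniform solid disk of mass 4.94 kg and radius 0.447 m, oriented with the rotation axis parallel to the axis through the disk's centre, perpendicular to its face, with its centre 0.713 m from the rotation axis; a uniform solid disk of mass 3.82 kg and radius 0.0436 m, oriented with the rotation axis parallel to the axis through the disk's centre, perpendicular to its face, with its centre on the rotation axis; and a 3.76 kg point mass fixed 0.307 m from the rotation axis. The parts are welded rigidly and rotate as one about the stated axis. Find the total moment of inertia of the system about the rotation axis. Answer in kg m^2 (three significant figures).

Solid disk: I_cm = (1/2)MR² = (1/2)(4.94)(0.447)² = 0.49353 kg m^2; centre at d = 0.713 m, so I = I_cm + Md² gives I = 0.49353 + (4.94)(0.713)² = 3.0049 kg m^2.
Solid disk: I_cm = (1/2)MR² = (1/2)(3.82)(0.0436)² = 0.0036308 kg m^2; axis through the centre, so I = 0.0036308 kg m^2.
Point mass: I_cm = 0; centre at d = 0.307 m, so I = I_cm + Md² gives I = 0 + (3.76)(0.307)² = 0.35438 kg m^2.
Total I = 3.0049 + 0.0036308 + 0.35438 = 3.3629 kg m^2.

3.36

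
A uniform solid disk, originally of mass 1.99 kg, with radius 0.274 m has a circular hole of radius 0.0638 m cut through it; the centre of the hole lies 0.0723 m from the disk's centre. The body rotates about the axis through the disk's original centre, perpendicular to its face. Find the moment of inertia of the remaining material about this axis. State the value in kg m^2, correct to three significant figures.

Unpierced body about its centre: I₀ = (1/2)MR² = (1/2)(1.99)(0.274)² = 0.074701 kg m^2.
The removed disk has mass m = M·(r/R)² = (1.99)(0.0638/0.274)² = 0.10789 kg (same uniform areal density).
Its moment of inertia about the rotation axis (parallel-axis theorem): I_hole = (1/2)mr² + md² = (1/2)(0.10789)(0.0638)² + (0.10789)(0.0723)² = 0.00078357 kg m^2.
Treating the hole as negative mass, I = I₀ − I_hole = 0.074701 − 0.00078357 = 0.073917 kg m^2.

0.0739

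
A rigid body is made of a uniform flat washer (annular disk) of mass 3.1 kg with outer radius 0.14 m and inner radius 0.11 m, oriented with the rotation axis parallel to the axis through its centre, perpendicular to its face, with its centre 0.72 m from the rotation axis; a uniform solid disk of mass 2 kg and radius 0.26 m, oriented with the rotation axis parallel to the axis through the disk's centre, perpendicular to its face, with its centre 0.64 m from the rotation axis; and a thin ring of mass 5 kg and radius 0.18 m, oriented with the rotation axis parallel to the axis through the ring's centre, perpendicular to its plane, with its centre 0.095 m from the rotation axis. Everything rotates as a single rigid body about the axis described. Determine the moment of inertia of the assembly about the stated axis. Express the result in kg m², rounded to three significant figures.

2.75

Annular disk: I_cm = (1/2)M(R²+r²) = (1/2)(3.1)[(0.14)² + (0.11)²] = 0.049135 kg m²; centre at d = 0.72 m, so I = I_cm + Md² gives I = 0.049135 + (3.1)(0.72)² = 1.6562 kg m².
Solid disk: I_cm = (1/2)MR² = (1/2)(2)(0.26)² = 0.0676 kg m²; centre at d = 0.64 m, so I = I_cm + Md² gives I = 0.0676 + (2)(0.64)² = 0.8868 kg m².
Thin ring: I_cm = MR² = (5)(0.18)² = 0.162 kg m²; centre at d = 0.095 m, so I = I_cm + Md² gives I = 0.162 + (5)(0.095)² = 0.20712 kg m².
Total I = 1.6562 + 0.8868 + 0.20712 = 2.7501 kg m².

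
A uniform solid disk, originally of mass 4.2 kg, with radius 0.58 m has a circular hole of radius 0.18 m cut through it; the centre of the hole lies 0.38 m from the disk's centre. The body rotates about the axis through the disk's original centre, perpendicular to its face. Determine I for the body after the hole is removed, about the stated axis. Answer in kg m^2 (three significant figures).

0.641

Unpierced body about its centre: I₀ = (1/2)MR² = (1/2)(4.2)(0.58)² = 0.70644 kg m^2.
The removed disk has mass m = M·(r/R)² = (4.2)(0.18/0.58)² = 0.40452 kg (same uniform areal density).
Its moment of inertia about the rotation axis (parallel-axis theorem): I_hole = (1/2)mr² + md² = (1/2)(0.40452)(0.18)² + (0.40452)(0.38)² = 0.064966 kg m^2.
Treating the hole as negative mass, I = I₀ − I_hole = 0.70644 − 0.064966 = 0.64147 kg m^2.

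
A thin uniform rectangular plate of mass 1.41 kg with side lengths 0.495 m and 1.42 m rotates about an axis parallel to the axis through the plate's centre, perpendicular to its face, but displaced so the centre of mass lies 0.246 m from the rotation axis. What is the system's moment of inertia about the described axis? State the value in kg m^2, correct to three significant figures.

I_cm = (1/12)M(a²+b²) = (1/12)(1.41)[(0.495)² + (1.42)²] = 0.26572 kg m^2; centre at d = 0.246 m, so I = I_cm + Md² gives I = 0.26572 + (1.41)(0.246)² = 0.35104 kg m^2.

0.351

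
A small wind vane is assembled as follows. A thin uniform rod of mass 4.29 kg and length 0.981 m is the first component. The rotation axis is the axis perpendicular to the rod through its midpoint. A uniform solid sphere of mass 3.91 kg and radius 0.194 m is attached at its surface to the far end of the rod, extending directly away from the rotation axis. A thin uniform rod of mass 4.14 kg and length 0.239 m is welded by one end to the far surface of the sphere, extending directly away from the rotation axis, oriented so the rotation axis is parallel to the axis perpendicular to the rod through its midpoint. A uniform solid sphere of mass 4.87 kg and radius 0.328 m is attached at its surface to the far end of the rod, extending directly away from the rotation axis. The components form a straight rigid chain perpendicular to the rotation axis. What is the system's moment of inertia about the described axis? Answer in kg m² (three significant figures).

16.8

Thin rod: I_cm = (1/12)ML² = (1/12)(4.29)(0.981)² = 0.34404 kg m²; axis through the centre, so I = 0.34404 kg m².
Solid sphere: I_cm = (2/5)MR² = (2/5)(3.91)(0.194)² = 0.058863 kg m²; centre at d = 0.4905 + 0.194 = 0.6845 m, so I = I_cm + Md² gives I = 0.058863 + (3.91)(0.6845)² = 1.8909 kg m².
Thin rod: I_cm = (1/12)ML² = (1/12)(4.14)(0.239)² = 0.019707 kg m²; centre at d = 0.4905 + 0.194 + 0.194 + 0.1195 = 0.998 m, so I = I_cm + Md² gives I = 0.019707 + (4.14)(0.998)² = 4.1432 kg m².
Solid sphere: I_cm = (2/5)MR² = (2/5)(4.87)(0.328)² = 0.20957 kg m²; centre at d = 0.4905 + 0.194 + 0.194 + 0.1195 + 0.1195 + 0.328 = 1.4455 m, so I = I_cm + Md² gives I = 0.20957 + (4.87)(1.4455)² = 10.385 kg m².
Total I = 0.34404 + 1.8909 + 4.1432 + 10.385 = 16.763 kg m².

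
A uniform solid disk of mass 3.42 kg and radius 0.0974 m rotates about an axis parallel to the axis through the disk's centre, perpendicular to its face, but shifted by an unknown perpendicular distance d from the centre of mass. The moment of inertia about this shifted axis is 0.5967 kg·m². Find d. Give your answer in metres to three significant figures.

0.412

About the centre-of-mass axis, I_cm = (1/2)MR² = (1/2)(3.42)(0.0974)² = 0.016222 kg·m².
Parallel axis theorem: I = I_cm + Md², so Md² = 0.5967 − 0.016222 = 0.58048 kg·m².
d = √(0.58048 / 3.42) = 0.41198 m.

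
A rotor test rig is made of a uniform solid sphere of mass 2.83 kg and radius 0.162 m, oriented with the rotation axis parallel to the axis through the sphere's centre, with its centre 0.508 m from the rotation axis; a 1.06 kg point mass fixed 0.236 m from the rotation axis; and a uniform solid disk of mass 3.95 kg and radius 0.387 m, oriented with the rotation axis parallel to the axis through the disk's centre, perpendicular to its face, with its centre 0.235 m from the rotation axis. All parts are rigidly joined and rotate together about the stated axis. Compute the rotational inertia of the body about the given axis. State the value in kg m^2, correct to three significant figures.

1.33

Solid sphere: I_cm = (2/5)MR² = (2/5)(2.83)(0.162)² = 0.029708 kg m^2; centre at d = 0.508 m, so I = I_cm + Md² gives I = 0.029708 + (2.83)(0.508)² = 0.76003 kg m^2.
Point mass: I_cm = 0; centre at d = 0.236 m, so I = I_cm + Md² gives I = 0 + (1.06)(0.236)² = 0.059038 kg m^2.
Solid disk: I_cm = (1/2)MR² = (1/2)(3.95)(0.387)² = 0.29579 kg m^2; centre at d = 0.235 m, so I = I_cm + Md² gives I = 0.29579 + (3.95)(0.235)² = 0.51393 kg m^2.
Total I = 0.76003 + 0.059038 + 0.51393 = 1.333 kg m^2.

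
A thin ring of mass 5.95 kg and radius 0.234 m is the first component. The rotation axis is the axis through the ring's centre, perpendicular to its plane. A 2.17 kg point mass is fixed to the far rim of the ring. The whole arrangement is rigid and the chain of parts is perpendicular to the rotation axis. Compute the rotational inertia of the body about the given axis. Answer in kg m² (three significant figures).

0.445

Thin ring: I_cm = MR² = (5.95)(0.234)² = 0.3258 kg m²; axis through the centre, so I = 0.3258 kg m².
Point mass: I_cm = 0; centre at d = 0.234 m, so I = I_cm + Md² gives I = 0 + (2.17)(0.234)² = 0.11882 kg m².
Total I = 0.3258 + 0.11882 = 0.44462 kg m².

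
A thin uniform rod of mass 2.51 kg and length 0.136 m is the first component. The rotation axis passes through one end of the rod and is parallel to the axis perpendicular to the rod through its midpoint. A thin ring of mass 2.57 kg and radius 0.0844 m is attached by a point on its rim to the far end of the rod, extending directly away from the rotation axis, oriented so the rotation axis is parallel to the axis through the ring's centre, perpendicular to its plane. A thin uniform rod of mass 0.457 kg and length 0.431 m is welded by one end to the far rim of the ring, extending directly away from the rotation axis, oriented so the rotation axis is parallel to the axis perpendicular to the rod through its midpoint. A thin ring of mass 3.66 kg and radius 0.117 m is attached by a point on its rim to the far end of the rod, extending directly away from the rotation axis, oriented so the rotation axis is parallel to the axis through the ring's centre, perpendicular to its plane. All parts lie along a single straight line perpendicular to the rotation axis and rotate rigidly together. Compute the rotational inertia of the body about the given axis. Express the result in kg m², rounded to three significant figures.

Thin rod: I_cm = (1/12)ML² = (1/12)(2.51)(0.136)² = 0.0038687 kg m²; centre at d = 0.068 m, so I = I_cm + Md² gives I = 0.0038687 + (2.51)(0.068)² = 0.015475 kg m².
Thin ring: I_cm = MR² = (2.57)(0.0844)² = 0.018307 kg m²; centre at d = 0.068 + 0.068 + 0.0844 = 0.2204 m, so I = I_cm + Md² gives I = 0.018307 + (2.57)(0.2204)² = 0.14315 kg m².
Thin rod: I_cm = (1/12)ML² = (1/12)(0.457)(0.431)² = 0.0070744 kg m²; centre at d = 0.068 + 0.068 + 0.0844 + 0.0844 + 0.2155 = 0.5203 m, so I = I_cm + Md² gives I = 0.0070744 + (0.457)(0.5203)² = 0.13079 kg m².
Thin ring: I_cm = MR² = (3.66)(0.117)² = 0.050102 kg m²; centre at d = 0.068 + 0.068 + 0.0844 + 0.0844 + 0.2155 + 0.2155 + 0.117 = 0.8528 m, so I = I_cm + Md² gives I = 0.050102 + (3.66)(0.8528)² = 2.7119 kg m².
Total I = 0.015475 + 0.14315 + 0.13079 + 2.7119 = 3.0013 kg m².

3.00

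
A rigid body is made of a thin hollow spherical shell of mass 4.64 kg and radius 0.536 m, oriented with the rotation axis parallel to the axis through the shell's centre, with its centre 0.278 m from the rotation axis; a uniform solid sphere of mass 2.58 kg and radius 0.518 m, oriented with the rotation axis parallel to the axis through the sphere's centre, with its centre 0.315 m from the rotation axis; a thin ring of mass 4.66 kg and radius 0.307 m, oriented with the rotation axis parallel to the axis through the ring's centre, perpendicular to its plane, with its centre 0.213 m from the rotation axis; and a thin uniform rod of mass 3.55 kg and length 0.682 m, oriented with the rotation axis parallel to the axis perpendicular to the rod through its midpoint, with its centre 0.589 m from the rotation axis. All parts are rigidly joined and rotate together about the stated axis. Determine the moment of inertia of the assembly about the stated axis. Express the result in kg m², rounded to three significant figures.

Spherical shell: I_cm = (2/3)MR² = (2/3)(4.64)(0.536)² = 0.8887 kg m²; centre at d = 0.278 m, so I = I_cm + Md² gives I = 0.8887 + (4.64)(0.278)² = 1.2473 kg m².
Solid sphere: I_cm = (2/5)MR² = (2/5)(2.58)(0.518)² = 0.27691 kg m²; centre at d = 0.315 m, so I = I_cm + Md² gives I = 0.27691 + (2.58)(0.315)² = 0.53291 kg m².
Thin ring: I_cm = MR² = (4.66)(0.307)² = 0.4392 kg m²; centre at d = 0.213 m, so I = I_cm + Md² gives I = 0.4392 + (4.66)(0.213)² = 0.65062 kg m².
Thin rod: I_cm = (1/12)ML² = (1/12)(3.55)(0.682)² = 0.1376 kg m²; centre at d = 0.589 m, so I = I_cm + Md² gives I = 0.1376 + (3.55)(0.589)² = 1.3692 kg m².
Total I = 1.2473 + 0.53291 + 0.65062 + 1.3692 = 3.8 kg m².

3.80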